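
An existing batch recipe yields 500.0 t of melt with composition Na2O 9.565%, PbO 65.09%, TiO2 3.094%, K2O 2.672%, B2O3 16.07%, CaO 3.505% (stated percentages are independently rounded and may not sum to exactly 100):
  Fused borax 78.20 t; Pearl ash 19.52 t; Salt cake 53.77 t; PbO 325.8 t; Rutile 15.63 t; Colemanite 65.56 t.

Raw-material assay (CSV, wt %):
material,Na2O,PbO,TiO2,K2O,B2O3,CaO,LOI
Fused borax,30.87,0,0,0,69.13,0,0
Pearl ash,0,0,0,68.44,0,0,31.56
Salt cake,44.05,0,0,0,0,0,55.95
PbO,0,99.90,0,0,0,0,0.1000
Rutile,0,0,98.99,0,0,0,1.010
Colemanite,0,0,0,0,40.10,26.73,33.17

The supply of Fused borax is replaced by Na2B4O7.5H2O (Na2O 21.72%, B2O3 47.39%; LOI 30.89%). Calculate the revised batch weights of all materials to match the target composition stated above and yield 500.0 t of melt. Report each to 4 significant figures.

Each numeric step carries full precision all the way through — in-progress results appear rounded to four significant digits between the steps — exactly one rounding is applied to each reported result; the derived quantities are computed from the weighed amounts per 500.0 t of glass in exact precision (ignition loss, the six compositions, yield, glass mass, the totals), exactly as printed in question or answer.
Target masses of each oxide per 500.0 t melt:
  Na2O: 9.565% × 500.0 = 47.82 t
  PbO: 65.09% × 500.0 = 325.4 t
  TiO2: 3.094% × 500.0 = 15.47 t
  K2O: 2.672% × 500.0 = 13.36 t
  B2O3: 16.07% × 500.0 = 80.35 t
  CaO: 3.505% × 500.0 = 17.52 t
Verifying the oxide balance on the weights just shown, on the stated basis (sum by sum, the targets are met up to rounding of the answer):
  Na2O: 114.1·0.2172 + 52.32·0.4405 = 47.83 t (target 47.82 t)
  PbO: 325.8·0.9990 = 325.5 t (target 325.4 t)
  TiO2: 15.63·0.9899 = 15.47 t (target 15.47 t)
  K2O: 19.52·0.6844 = 13.36 t (target 13.36 t)
  B2O3: 114.1·0.4739 + 65.56·0.4010 = 80.36 t (target 80.35 t)
  CaO: 65.56·0.2673 = 17.52 t (target 17.52 t)
Consistency of the glass mass: whole batch net of LOI = 500.0 t (oxide target masses add up to 500.0 t; against the stated basis, 500.0 t — any gap is answer rounding).
Total batch = Σ batch = 592.9 t; loss to ignition Σ batch·LOI = 92.91 t; as yield: glass ÷ batch → 84.33%.

Revised batch per 500.0 t melt:
  Na2B4O7.5H2O: 114.1 t
  Pearl ash: 19.52 t
  Salt cake: 52.32 t
  PbO: 325.8 t
  Rutile: 15.63 t
  Colemanite: 65.56 t
Total batch = 592.9 t; LOI loss = 92.91 t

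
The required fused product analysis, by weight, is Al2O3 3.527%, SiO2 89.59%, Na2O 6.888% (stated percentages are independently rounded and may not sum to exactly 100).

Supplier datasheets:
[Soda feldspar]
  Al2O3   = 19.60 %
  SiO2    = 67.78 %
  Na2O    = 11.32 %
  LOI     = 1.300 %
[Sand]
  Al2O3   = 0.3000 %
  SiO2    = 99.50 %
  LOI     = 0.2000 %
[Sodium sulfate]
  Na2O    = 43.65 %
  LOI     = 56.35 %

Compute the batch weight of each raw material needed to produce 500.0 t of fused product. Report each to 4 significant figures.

Batch per 500.0 t fused product:
  Soda feldspar: 83.96 t
  Sand: 393.0 t
  Sodium sulfate: 57.13 t
Total batch = 534.1 t; LOI loss = 34.07 t; yield = 93.62%

Intermediates are shown (rounded to 4 significant figures) between the steps; each numeric step runs at exact precision from first step to last; each reported number is rounded a single time — the derived quantities (three oxide percentages, glass mass, LOI, the yield, the totals) are recomputed using the weight values on 500.0 t of glass at exact precision as quoted within either problem or answer.
Oxide-by-oxide targets in 500.0 t fused product:
  Al2O3: 3.527% × 500.0 = 17.64 t
  SiO2: 89.59% × 500.0 = 448.0 t
  Na2O: 6.888% × 500.0 = 34.44 t
Checking each oxide sum working from each reported weight, on the stated basis (oxide sums agree with the targets up to rounding of the answer):
  Al2O3: 83.96·0.1960 + 393.0·0.003000 = 17.64 t (target 17.64 t)
  SiO2: 83.96·0.6778 + 393.0·0.9950 = 447.9 t (target 448.0 t)
  Na2O: 83.96·0.1132 + 57.13·0.4365 = 34.44 t (target 34.44 t)
Mass balance on the glass: the batch minus its LOI: 500.0 t (oxide target masses add up to 500.0 t; against the stated basis, 500.0 t — any gap is answer rounding).
Batch grand total — Σ batch = 534.1 t; ignition loss, Σ(batch × LOI) = 34.07 t; yield: glass divided by total = 93.62%.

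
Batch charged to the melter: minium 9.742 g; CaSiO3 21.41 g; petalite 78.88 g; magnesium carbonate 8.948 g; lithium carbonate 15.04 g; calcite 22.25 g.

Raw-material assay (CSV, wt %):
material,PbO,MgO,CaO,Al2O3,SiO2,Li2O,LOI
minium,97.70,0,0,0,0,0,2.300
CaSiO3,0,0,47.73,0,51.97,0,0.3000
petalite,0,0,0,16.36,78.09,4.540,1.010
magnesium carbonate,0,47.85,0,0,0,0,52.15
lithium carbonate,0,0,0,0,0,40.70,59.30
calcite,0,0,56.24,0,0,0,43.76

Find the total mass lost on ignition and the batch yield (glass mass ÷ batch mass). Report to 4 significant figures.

Every computation carries full precision throughout — in-progress results appear (rounded to 4 significant figures) at each printed step — a single rounding finalizes every reported value. Derived quantities are carried using the weight values for 131.9 g of glass at exact precision (the totals, ignition loss, the six compositions, yield, glass mass), exactly as shown in either problem or answer.
Loss on ignition, line by line:
  minium: 9.742 × 0.02300 = 0.2241 g
  CaSiO3: 21.41 × 0.003000 = 0.06423 g
  petalite: 78.88 × 0.01010 = 0.7967 g
  magnesium carbonate: 8.948 × 0.5215 = 4.666 g
  lithium carbonate: 15.04 × 0.5930 = 8.919 g
  calcite: 22.25 × 0.4376 = 9.737 g
Total LOI = 24.41 g
Glass = batch − LOI = 156.3 − 24.41 = 131.9 g

LOI loss = 24.41 g; glass = 131.9 g; yield = 84.38%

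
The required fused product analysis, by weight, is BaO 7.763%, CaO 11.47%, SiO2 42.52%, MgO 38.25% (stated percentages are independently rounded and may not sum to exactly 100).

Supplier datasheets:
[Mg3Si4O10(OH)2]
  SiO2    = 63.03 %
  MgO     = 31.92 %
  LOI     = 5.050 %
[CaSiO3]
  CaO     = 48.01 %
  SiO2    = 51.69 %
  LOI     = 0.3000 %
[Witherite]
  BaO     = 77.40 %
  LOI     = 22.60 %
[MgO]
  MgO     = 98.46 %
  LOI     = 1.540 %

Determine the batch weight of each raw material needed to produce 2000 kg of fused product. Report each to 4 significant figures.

All internal work maintains full float precision in all steps; values along the way are shown rounded to four significant digits in the working — exactly one rounding goes into each reported value — all derived quantities are rebuilt from the batch weights for 2000 kg of glass in exact precision (ignition loss, totals, glass mass, the four compositions, the yield) exactly as printed in question or answer.
Target oxide masses per 2000 kg fused product:
  BaO: 7.763% × 2000 = 155.3 kg
  CaO: 11.47% × 2000 = 229.4 kg
  SiO2: 42.52% × 2000 = 850.4 kg
  MgO: 38.25% × 2000 = 765.0 kg
Balance tally, oxide-wise, from the weights as reported, relative to the basis at hand (sums match the target masses once rounding is allowed for):
  BaO: 200.6·0.7740 = 155.3 kg (target 155.3 kg)
  CaO: 477.8·0.4801 = 229.4 kg (target 229.4 kg)
  SiO2: 957.3·0.6303 + 477.8·0.5169 = 850.4 kg (target 850.4 kg)
  MgO: 957.3·0.3192 + 466.6·0.9846 = 765.0 kg (target 765.0 kg)
Mass balance on the glass: Σ batch − LOI loss = 2000 kg (per-oxide target masses sum to 2000 kg; with the basis standing at 2000 kg — any gap is answer rounding).
Summing the batch: Σ batch = 2102 kg; loss to ignition Σ batch·LOI = 102.3 kg; as yield: glass ÷ batch → 95.13%.

Batch per 2000 kg fused product:
  Mg3Si4O10(OH)2: 957.3 kg
  CaSiO3: 477.8 kg
  Witherite: 200.6 kg
  MgO: 466.6 kg
Total batch = 2102 kg; LOI loss = 102.3 kg; yield = 95.13%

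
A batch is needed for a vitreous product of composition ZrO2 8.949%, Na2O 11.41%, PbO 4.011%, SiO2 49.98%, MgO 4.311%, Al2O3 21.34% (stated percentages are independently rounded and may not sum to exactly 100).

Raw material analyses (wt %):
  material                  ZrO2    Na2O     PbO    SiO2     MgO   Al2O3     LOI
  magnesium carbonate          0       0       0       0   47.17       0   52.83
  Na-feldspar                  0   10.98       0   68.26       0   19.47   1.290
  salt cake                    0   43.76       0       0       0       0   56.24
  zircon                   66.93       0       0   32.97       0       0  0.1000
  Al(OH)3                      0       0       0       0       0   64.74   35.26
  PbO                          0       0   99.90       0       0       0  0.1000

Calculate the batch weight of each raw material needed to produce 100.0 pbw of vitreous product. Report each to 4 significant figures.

All internal work keeps full float precision through the solve. In-progress results are displayed rounded to 4 significant digits as written — every reported result is rounded just once; derived quantities are recomputed in full float precision (totals, net glass mass, six oxide percentages, the yield, LOI) starting from the weights per 100.0 pbw of glass, as written in the problem or the answer.
Target oxide masses per 100.0 pbw vitreous product:
  ZrO2: 8.949% × 100.0 = 8.949 pbw
  Na2O: 11.41% × 100.0 = 11.41 pbw
  PbO: 4.011% × 100.0 = 4.011 pbw
  SiO2: 49.98% × 100.0 = 49.98 pbw
  MgO: 4.311% × 100.0 = 4.311 pbw
  Al2O3: 21.34% × 100.0 = 21.34 pbw
A balance pass over the oxides, given the weights on record, at the basis given (summed amounts equal target values within answer rounding):
  ZrO2: 13.37·0.6693 = 8.949 pbw (target 8.949 pbw)
  Na2O: 66.76·0.1098 + 9.323·0.4376 = 11.41 pbw (target 11.41 pbw)
  PbO: 4.015·0.9990 = 4.011 pbw (target 4.011 pbw)
  SiO2: 66.76·0.6826 + 13.37·0.3297 = 49.98 pbw (target 49.98 pbw)
  MgO: 9.139·0.4717 = 4.311 pbw (target 4.311 pbw)
  Al2O3: 66.76·0.1947 + 12.88·0.6474 = 21.34 pbw (target 21.34 pbw)
Glass-mass sanity pass: batch Σ − ignition loss = 100.0 pbw (the Σ of target masses is 100.0 pbw; with the basis standing at 100.0 pbw — differing by rounding only).
Summing the batch: Σ batch = 115.5 pbw; LOI loss = Σ batch·LOI = 15.49 pbw; as yield: glass ÷ batch → 86.59%.

Batch per 100.0 pbw vitreous product:
  magnesium carbonate: 9.139 pbw
  Na-feldspar: 66.76 pbw
  salt cake: 9.323 pbw
  zircon: 13.37 pbw
  Al(OH)3: 12.88 pbw
  PbO: 4.015 pbw
Total batch = 115.5 pbw; LOI loss = 15.49 pbw; yield = 86.59%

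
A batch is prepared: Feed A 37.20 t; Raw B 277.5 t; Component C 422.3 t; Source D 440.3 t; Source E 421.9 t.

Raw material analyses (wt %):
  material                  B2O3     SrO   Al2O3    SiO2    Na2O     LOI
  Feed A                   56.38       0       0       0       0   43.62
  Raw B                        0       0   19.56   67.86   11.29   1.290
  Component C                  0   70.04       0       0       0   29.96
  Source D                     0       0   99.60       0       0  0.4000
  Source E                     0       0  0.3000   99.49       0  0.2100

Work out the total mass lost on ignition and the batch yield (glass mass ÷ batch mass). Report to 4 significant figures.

LOI loss = 149.0 t; glass = 1450 t; yield = 90.68%

In-progress results are shown, rounded to 4 significant digits, when written out — each numeric step keeps full precision through the solve. A single rounding completes every reported figure; the derived quantities, which include glass mass, ignition loss, the yield, the totals, five oxide percentages, are computed at full float precision, as given in question or answer, using the weight values at 1450 t of glass.
Loss on ignition, line by line:
  Feed A: 37.20 × 0.4362 = 16.23 t
  Raw B: 277.5 × 0.01290 = 3.580 t
  Component C: 422.3 × 0.2996 = 126.5 t
  Source D: 440.3 × 0.004000 = 1.761 t
  Source E: 421.9 × 0.002100 = 0.8860 t
Total LOI = 149.0 t
Glass = batch − LOI = 1599 − 149.0 = 1450 t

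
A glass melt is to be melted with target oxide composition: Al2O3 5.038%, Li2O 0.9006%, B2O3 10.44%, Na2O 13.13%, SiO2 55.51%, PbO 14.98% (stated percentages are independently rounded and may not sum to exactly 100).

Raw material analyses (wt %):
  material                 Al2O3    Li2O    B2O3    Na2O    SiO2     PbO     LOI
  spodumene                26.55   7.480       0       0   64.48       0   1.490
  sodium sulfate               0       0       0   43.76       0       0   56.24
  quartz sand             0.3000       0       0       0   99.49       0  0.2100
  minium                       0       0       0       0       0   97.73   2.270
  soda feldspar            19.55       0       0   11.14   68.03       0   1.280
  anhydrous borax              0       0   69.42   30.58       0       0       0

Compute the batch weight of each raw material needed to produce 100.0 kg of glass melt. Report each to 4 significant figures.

Batch per 100.0 kg glass melt:
  spodumene: 12.04 kg
  sodium sulfate: 17.26 kg
  quartz sand: 41.99 kg
  minium: 15.33 kg
  soda feldspar: 8.774 kg
  anhydrous borax: 15.04 kg
Total batch = 110.4 kg; LOI loss = 10.43 kg; yield = 90.55%

In-progress results appear rounded to four significant digits — each numeric step keeps exact precision from first step to last; a single rounding completes each reported figure; derived quantities are rebuilt at full precision (glass mass, the yield, the totals, six oxide percentages, ignition loss) from the weighed amounts for 100.0 kg of glass, as given in question or answer.
Oxide-by-oxide targets in 100.0 kg glass melt:
  Al2O3: 5.038% × 100.0 = 5.038 kg
  Li2O: 0.9006% × 100.0 = 0.9006 kg
  B2O3: 10.44% × 100.0 = 10.44 kg
  Na2O: 13.13% × 100.0 = 13.13 kg
  SiO2: 55.51% × 100.0 = 55.51 kg
  PbO: 14.98% × 100.0 = 14.98 kg
Oxide-by-oxide audit applying the batch weights above, for the quoted basis mass (sums match the target masses exact up to rounding of places):
  Al2O3: 12.04·0.2655 + 41.99·0.003000 + 8.774·0.1955 = 5.038 kg (target 5.038 kg)
  Li2O: 12.04·0.07480 = 0.9006 kg (target 0.9006 kg)
  B2O3: 15.04·0.6942 = 10.44 kg (target 10.44 kg)
  Na2O: 17.26·0.4376 + 8.774·0.1114 + 15.04·0.3058 = 13.13 kg (target 13.13 kg)
  SiO2: 12.04·0.6448 + 41.99·0.9949 + 8.774·0.6803 = 55.51 kg (target 55.51 kg)
  PbO: 15.33·0.9773 = 14.98 kg (target 14.98 kg)
Consistency of the glass mass: batch Σ − ignition loss = 100.0 kg (the targets, summed, come to 100.0 kg; versus the stated basis of 100.0 kg — differing by rounding only).
Batch grand total — Σ batch = 110.4 kg; Σ batch·LOI gives LOI loss = 10.43 kg; as yield: glass ÷ batch → 90.55%.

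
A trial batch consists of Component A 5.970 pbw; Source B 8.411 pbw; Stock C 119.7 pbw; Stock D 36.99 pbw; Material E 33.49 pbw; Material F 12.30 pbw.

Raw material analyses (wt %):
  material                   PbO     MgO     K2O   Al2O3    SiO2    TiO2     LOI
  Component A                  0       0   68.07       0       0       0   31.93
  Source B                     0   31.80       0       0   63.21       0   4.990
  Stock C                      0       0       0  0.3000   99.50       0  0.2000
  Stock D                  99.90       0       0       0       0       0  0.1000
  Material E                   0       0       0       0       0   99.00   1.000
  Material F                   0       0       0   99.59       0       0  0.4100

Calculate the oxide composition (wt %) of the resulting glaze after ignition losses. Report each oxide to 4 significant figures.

Glass mass = 213.9 pbw (batch 216.9 − LOI 2.988).
Composition: PbO 17.28%, MgO 1.251%, K2O 1.900%, Al2O3 5.895%, SiO2 58.17%, TiO2 15.50%

All arithmetic maintains full float precision all the way through; in-progress results are printed rounded to 4 significant figures within the worked lines — each reported result takes just one rounding; derived quantities, including net glass mass, ignition loss, yield, the totals, six oxide percentages, are re-derived from the batch weights on 213.9 pbw of glass in full float precision as written in either problem or answer.
Oxide-by-oxide delivered mass:
  PbO: 36.99·0.9990 = 36.95 pbw
  MgO: 8.411·0.3180 = 2.675 pbw
  K2O: 5.970·0.6807 = 4.064 pbw
  Al2O3: 119.7·0.003000 + 12.30·0.9959 = 12.61 pbw
  SiO2: 8.411·0.6321 + 119.7·0.9950 = 124.4 pbw
  TiO2: 33.49·0.9900 = 33.16 pbw
LOI: 5.970·0.3193 + 8.411·0.04990 + 119.7·0.002000 + 36.99·0.001000 + 33.49·0.01000 + 12.30·0.004100 = 2.988 pbw
Glass = total batch minus LOI = 216.9 − 2.988 = 213.9 pbw (= the summed oxide contributions)
each oxide over glass, ×100, is wt %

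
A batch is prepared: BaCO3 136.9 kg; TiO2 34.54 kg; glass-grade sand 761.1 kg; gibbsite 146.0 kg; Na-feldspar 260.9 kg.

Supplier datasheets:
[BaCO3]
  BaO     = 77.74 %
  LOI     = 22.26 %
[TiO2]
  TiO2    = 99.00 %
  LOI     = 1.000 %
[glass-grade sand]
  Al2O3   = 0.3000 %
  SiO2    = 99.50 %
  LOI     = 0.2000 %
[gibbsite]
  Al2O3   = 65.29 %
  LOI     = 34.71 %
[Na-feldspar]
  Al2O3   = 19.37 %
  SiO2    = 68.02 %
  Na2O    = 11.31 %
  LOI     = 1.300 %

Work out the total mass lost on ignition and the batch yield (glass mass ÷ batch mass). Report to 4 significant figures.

Mid-chain values appear, with 4-significant-digit rounding, between the steps; exact precision is maintained all the way through. A single rounding completes each reported result; derived quantities are computed from the weighed amounts per 1253 kg of glass at full float precision (net glass mass, yield, ignition loss, five oxide percentages, the totals), exactly as shown in problem or answer.
Material-by-material LOI:
  BaCO3: 136.9 × 0.2226 = 30.47 kg
  TiO2: 34.54 × 0.01000 = 0.3454 kg
  glass-grade sand: 761.1 × 0.002000 = 1.522 kg
  gibbsite: 146.0 × 0.3471 = 50.68 kg
  Na-feldspar: 260.9 × 0.01300 = 3.392 kg
Total LOI = 86.41 kg
Glass = batch − LOI = 1339 − 86.41 = 1253 kg

LOI loss = 86.41 kg; glass = 1253 kg; yield = 93.55%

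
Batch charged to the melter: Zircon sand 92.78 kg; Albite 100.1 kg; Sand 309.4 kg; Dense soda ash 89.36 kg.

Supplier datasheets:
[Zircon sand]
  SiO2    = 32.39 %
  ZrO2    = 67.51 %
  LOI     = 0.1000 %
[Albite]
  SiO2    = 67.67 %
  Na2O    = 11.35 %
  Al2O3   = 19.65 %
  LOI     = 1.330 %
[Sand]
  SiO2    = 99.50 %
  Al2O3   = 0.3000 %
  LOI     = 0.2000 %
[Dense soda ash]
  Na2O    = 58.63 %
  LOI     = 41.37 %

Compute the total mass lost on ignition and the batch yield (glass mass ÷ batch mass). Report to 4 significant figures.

The intermediate values are printed with 4-significant-digit rounding across the worked steps — all arithmetic carries full precision at each step. Every reported result is rounded a single time — derived quantities are carried at exact precision (the yield, totals, ignition loss, four oxide percentages, net glass mass) starting from the weights at 552.6 kg of glass as set out in the question or the answer.
Ignition loss by material:
  Zircon sand: 92.78 × 0.001000 = 0.09278 kg
  Albite: 100.1 × 0.01330 = 1.331 kg
  Sand: 309.4 × 0.002000 = 0.6188 kg
  Dense soda ash: 89.36 × 0.4137 = 36.97 kg
Total LOI = 39.01 kg
Glass = batch − LOI = 591.6 − 39.01 = 552.6 kg

LOI loss = 39.01 kg; glass = 552.6 kg; yield = 93.41%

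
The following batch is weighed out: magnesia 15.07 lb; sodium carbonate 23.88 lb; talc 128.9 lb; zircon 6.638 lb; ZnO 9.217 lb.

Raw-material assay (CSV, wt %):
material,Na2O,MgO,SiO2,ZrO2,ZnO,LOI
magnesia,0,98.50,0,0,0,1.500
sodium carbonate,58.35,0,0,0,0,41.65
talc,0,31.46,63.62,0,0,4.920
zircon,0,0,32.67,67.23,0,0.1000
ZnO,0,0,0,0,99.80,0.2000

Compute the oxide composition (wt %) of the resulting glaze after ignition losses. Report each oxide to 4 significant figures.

The intermediate values are displayed rounded to 4 significant figures between the steps; every computation runs at full float precision all the way through — a single rounding finalizes every reported value. Derived quantities are carried from the weighed amounts at 167.2 lb of glass at exact precision (LOI, glass mass, the yield, the totals, the five compositions) precisely as stated by the problem or the answer.
Oxide masses out of the charge:
  Na2O: 23.88·0.5835 = 13.93 lb
  MgO: 15.07·0.9850 + 128.9·0.3146 = 55.40 lb
  SiO2: 128.9·0.6362 + 6.638·0.3267 = 84.17 lb
  ZrO2: 6.638·0.6723 = 4.463 lb
  ZnO: 9.217·0.9980 = 9.199 lb
LOI: 15.07·0.01500 + 23.88·0.4165 + 128.9·0.04920 + 6.638·0.001000 + 9.217·0.002000 = 16.54 lb
Glass mass = batch − LOI = 183.7 − 16.54 = 167.2 lb (matching Σ of the oxides)
each wt % is 100 × oxide ÷ glass

Glass mass = 167.2 lb (batch 183.7 − LOI 16.54).
Composition: Na2O 8.335%, MgO 33.14%, SiO2 50.35%, ZrO2 2.670%, ZnO 5.503%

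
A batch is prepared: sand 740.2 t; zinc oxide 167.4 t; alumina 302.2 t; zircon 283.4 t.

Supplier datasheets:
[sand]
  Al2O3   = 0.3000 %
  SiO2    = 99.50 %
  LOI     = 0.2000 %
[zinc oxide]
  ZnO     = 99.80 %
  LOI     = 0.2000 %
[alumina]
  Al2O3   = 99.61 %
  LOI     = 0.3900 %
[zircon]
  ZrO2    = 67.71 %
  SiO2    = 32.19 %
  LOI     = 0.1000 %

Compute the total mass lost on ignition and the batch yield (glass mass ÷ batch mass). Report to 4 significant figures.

Working values are shown rounded to 4 significant figures alongside each step. All internal work runs at full precision at every stage. Each reported result receives exactly one rounding; all derived quantities (ignition loss, totals, glass mass, the yield, the four compositions) are re-derived in full precision starting from the weights for 1490 t of glass as given in either problem or answer.
Ignition loss by material:
  sand: 740.2 × 0.002000 = 1.480 t
  zinc oxide: 167.4 × 0.002000 = 0.3348 t
  alumina: 302.2 × 0.003900 = 1.179 t
  zircon: 283.4 × 0.001000 = 0.2834 t
Total LOI = 3.277 t
Glass = batch − LOI = 1493 − 3.277 = 1490 t

LOI loss = 3.277 t; glass = 1490 t; yield = 99.78%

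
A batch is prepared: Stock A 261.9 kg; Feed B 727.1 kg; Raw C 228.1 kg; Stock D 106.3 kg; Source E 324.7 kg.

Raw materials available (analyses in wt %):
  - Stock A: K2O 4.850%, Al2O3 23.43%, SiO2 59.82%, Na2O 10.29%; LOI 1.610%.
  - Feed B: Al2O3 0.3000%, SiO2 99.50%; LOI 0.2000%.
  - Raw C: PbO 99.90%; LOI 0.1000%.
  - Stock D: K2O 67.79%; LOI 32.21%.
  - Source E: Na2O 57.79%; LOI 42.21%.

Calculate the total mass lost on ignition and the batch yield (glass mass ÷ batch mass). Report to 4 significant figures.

LOI loss = 177.2 kg; glass = 1471 kg; yield = 89.25%

Intermediates are shown (rounded to 4 significant figures) on the page — every computation maintains exact precision at every stage. Each reported value sees exactly one rounding; derived quantities, which include ignition loss, glass mass, the five compositions, totals, the yield, are computed at full float precision, as set out in either problem or answer, starting from the weights for 1471 kg of glass.
Per-material ignition loss:
  Stock A: 261.9 × 0.01610 = 4.217 kg
  Feed B: 727.1 × 0.002000 = 1.454 kg
  Raw C: 228.1 × 0.001000 = 0.2281 kg
  Stock D: 106.3 × 0.3221 = 34.24 kg
  Source E: 324.7 × 0.4221 = 137.1 kg
Total LOI = 177.2 kg
Glass = batch − LOI = 1648 − 177.2 = 1471 kg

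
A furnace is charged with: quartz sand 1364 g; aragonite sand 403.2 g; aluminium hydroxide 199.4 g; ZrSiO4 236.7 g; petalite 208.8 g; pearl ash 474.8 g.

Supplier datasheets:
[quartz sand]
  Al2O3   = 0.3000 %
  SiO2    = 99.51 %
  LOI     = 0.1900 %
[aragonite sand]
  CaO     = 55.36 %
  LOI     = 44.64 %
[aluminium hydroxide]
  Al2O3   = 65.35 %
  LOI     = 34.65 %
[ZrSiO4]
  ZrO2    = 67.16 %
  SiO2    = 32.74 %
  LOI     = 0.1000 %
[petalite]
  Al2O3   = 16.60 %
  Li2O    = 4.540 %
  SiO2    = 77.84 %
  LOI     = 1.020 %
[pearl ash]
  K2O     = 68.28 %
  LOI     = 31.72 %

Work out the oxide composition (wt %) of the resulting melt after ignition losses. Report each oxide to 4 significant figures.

The whole derivation carries exact precision all the way through; values along the way are shown rounded to 4 significant figures between the steps. Every reported value is rounded a single time; the derived quantities, which include totals, net glass mass, yield, the six compositions, ignition loss, are carried at full float precision, as given in either problem or answer, using the weight values for 2482 g of glass.
What the batch supplies per oxide:
  Al2O3: 1364·0.003000 + 199.4·0.6535 + 208.8·0.1660 = 169.1 g
  K2O: 474.8·0.6828 = 324.2 g
  Li2O: 208.8·0.04540 = 9.480 g
  ZrO2: 236.7·0.6716 = 159.0 g
  CaO: 403.2·0.5536 = 223.2 g
  SiO2: 1364·0.9951 + 236.7·0.3274 + 208.8·0.7784 = 1597 g
LOI: 1364·0.001900 + 403.2·0.4464 + 199.4·0.3465 + 236.7·0.001000 + 208.8·0.01020 + 474.8·0.3172 = 404.6 g
Glass = total batch minus LOI = 2887 − 404.6 = 2482 g (= the summed oxide contributions)
oxide / glass × 100 gives the wt %

Glass mass = 2482 g (batch 2887 − LOI 404.6).
Composition: Al2O3 6.811%, K2O 13.06%, Li2O 0.3819%, ZrO2 6.404%, CaO 8.992%, SiO2 64.35%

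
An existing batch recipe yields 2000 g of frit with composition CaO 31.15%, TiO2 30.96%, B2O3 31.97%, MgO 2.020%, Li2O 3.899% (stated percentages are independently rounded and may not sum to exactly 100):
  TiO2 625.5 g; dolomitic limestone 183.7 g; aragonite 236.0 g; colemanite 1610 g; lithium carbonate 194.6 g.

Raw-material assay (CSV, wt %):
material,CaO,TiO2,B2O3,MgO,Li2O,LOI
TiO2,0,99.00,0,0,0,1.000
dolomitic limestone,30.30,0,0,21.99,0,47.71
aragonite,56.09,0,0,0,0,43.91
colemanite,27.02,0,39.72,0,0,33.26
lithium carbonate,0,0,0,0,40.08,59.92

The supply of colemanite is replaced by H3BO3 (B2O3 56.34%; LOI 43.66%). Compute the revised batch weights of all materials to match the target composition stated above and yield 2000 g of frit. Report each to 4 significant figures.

Intermediates appear rounded to four significant digits at each printed step. All arithmetic carries exact precision at all times. A single rounding produces each reported result — all derived quantities, which include ignition loss, totals, five oxide percentages, the yield, net glass mass, are carried in full precision, as quoted within question or answer, from the weighed amounts for 2000 g of glass.
Per-oxide target masses for 2000 g frit:
  CaO: 31.15% × 2000 = 623.0 g
  TiO2: 30.96% × 2000 = 619.2 g
  B2O3: 31.97% × 2000 = 639.4 g
  MgO: 2.020% × 2000 = 40.40 g
  Li2O: 3.899% × 2000 = 77.98 g
Verifying the oxide balance given the weights on record, on the stated basis (every target is met by its sum given rounding of the digits):
  CaO: 183.7·0.3030 + 1011·0.5609 = 622.7 g (target 623.0 g)
  TiO2: 625.5·0.9900 = 619.2 g (target 619.2 g)
  B2O3: 1135·0.5634 = 639.5 g (target 639.4 g)
  MgO: 183.7·0.2199 = 40.40 g (target 40.40 g)
  Li2O: 194.6·0.4008 = 78.00 g (target 77.98 g)
Glass-mass sanity pass: total charge less LOI = 2000 g (targets for the oxides total 2000 g; stated basis 2000 g — deltas are rounding alone).
Batch grand total — Σ batch = 3150 g; the LOI term Σ batch·LOI equals 1150 g; yield: glass divided by total = 63.49%.

Revised batch per 2000 g frit:
  TiO2: 625.5 g
  dolomitic limestone: 183.7 g
  aragonite: 1011 g
  H3BO3: 1135 g
  lithium carbonate: 194.6 g
Total batch = 3150 g; LOI loss = 1150 g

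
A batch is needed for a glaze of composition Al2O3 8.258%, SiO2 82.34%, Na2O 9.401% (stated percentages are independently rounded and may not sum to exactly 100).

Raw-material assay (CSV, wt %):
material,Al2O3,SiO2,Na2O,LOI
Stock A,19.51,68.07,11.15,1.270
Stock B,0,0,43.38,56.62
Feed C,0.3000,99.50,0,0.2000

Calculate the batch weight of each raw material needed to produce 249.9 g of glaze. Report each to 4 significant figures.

Exact precision is carried from start to finish. Working values are displayed, rounded to 4 significant figures, between the steps. Each reported result is rounded once only. Derived quantities (totals, LOI, glass mass, the three compositions, the yield) are recomputed at full float precision starting from the weights per 249.9 g of glass, as set out in the problem or the answer.
Target oxide masses per 249.9 g glaze:
  Al2O3: 8.258% × 249.9 = 20.64 g
  SiO2: 82.34% × 249.9 = 205.8 g
  Na2O: 9.401% × 249.9 = 23.49 g
Per-oxide balance check working from each reported weight, relative to the basis at hand (every target is met by its sum once rounding is allowed for):
  Al2O3: 103.7·0.1951 + 135.9·0.003000 = 20.64 g (target 20.64 g)
  SiO2: 103.7·0.6807 + 135.9·0.9950 = 205.8 g (target 205.8 g)
  Na2O: 103.7·0.1115 + 27.51·0.4338 = 23.50 g (target 23.49 g)
Glass-mass sanity pass: whole batch net of LOI = 249.9 g (targets for the oxides total 249.9 g; stated basis 249.9 g — differing by rounding only).
Batch grand total — Σ batch = 267.1 g; LOI loss = Σ batch·LOI = 17.16 g; yield: glass divided by total = 93.57%.

Batch per 249.9 g glaze:
  Stock A: 103.7 g
  Stock B: 27.51 g
  Feed C: 135.9 g
Total batch = 267.1 g; LOI loss = 17.16 g; yield = 93.57%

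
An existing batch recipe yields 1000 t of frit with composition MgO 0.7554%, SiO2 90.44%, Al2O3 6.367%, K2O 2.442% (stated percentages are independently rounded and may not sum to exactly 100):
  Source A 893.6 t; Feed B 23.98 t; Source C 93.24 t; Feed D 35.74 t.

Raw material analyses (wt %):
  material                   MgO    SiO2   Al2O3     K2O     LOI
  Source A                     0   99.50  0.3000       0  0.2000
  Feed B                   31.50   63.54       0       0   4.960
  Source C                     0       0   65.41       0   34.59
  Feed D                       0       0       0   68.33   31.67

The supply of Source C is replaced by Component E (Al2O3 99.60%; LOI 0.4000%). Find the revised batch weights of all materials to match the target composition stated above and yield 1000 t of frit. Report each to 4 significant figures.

Revised batch per 1000 t frit:
  Source A: 893.6 t
  Feed B: 23.98 t
  Component E: 61.23 t
  Feed D: 35.74 t
Total batch = 1015 t; LOI loss = 14.54 t

Values along the way appear, rounded to 4 significant digits, alongside each step — all arithmetic maintains exact precision from start to finish; each reported value is rounded just once. The derived quantities (totals, four oxide percentages, LOI, the yield, net glass mass) are rebuilt from the batch weights on 1000 t of glass at full float precision, as quoted within problem or answer.
Target oxide masses per 1000 t frit:
  MgO: 0.7554% × 1000 = 7.554 t
  SiO2: 90.44% × 1000 = 904.4 t
  Al2O3: 6.367% × 1000 = 63.67 t
  K2O: 2.442% × 1000 = 24.42 t
Checking each oxide sum working from each reported weight, on the stated basis (summed amounts equal target values up to rounding of the answer):
  MgO: 23.98·0.3150 = 7.554 t (target 7.554 t)
  SiO2: 893.6·0.9950 + 23.98·0.6354 = 904.4 t (target 904.4 t)
  Al2O3: 893.6·0.003000 + 61.23·0.9960 = 63.67 t (target 63.67 t)
  K2O: 35.74·0.6833 = 24.42 t (target 24.42 t)
Glass mass check: whole batch net of LOI = 1000 t (per-oxide target masses sum to 1000 t; against the stated basis, 1000 t — deltas are rounding alone).
Adding the batch up: Σ batch = 1015 t; ignition loss, Σ(batch × LOI) = 14.54 t; yield, glass over the total, = 98.57%.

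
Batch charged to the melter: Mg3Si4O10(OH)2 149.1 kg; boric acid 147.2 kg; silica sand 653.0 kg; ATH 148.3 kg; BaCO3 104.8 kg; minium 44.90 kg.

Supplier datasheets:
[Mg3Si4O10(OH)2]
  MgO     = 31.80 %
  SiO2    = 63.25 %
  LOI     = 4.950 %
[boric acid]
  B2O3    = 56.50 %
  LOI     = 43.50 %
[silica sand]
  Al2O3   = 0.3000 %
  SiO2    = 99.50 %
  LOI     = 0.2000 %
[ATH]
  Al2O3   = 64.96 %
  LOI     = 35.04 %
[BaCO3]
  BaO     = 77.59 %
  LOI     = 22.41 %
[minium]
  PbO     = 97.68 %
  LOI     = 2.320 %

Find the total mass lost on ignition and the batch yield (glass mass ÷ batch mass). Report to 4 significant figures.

LOI loss = 149.2 kg; glass = 1098 kg; yield = 88.04%

All internal work holds full float precision all the way through. In-progress results appear, rounded to four significant digits, as written. Every reported figure carries a single rounding. The derived quantities, including glass mass, LOI, the six compositions, totals, the yield, are rebuilt starting from the weights for 1098 kg of glass at exact precision, as set out in the problem or the answer.
LOI of each material in turn:
  Mg3Si4O10(OH)2: 149.1 × 0.04950 = 7.380 kg
  boric acid: 147.2 × 0.4350 = 64.03 kg
  silica sand: 653.0 × 0.002000 = 1.306 kg
  ATH: 148.3 × 0.3504 = 51.96 kg
  BaCO3: 104.8 × 0.2241 = 23.49 kg
  minium: 44.90 × 0.02320 = 1.042 kg
Total LOI = 149.2 kg
Glass = batch − LOI = 1247 − 149.2 = 1098 kg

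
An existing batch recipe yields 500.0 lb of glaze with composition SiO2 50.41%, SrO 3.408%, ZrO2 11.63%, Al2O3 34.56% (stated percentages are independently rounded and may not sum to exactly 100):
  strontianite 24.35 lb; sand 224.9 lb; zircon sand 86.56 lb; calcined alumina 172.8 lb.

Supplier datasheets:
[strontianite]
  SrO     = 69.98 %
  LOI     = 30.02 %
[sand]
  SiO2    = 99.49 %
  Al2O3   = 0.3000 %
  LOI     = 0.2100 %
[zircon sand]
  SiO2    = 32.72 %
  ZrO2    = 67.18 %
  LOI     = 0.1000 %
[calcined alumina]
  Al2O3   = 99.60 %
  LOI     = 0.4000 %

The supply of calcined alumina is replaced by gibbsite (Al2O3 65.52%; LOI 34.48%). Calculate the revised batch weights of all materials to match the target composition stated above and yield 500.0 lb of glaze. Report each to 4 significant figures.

Revised batch per 500.0 lb glaze:
  strontianite: 24.35 lb
  sand: 224.9 lb
  zircon sand: 86.56 lb
  gibbsite: 262.7 lb
Total batch = 598.5 lb; LOI loss = 98.45 lb

Rounding to 4 significant digits extends to every mid-chain value as shown; all arithmetic carries full float precision in all steps — a single rounding finalizes every reported number — the derived quantities (four oxide percentages, ignition loss, totals, the yield, glass mass) are re-derived from the weighed amounts per 500.0 lb of glass at exact precision, precisely as stated by problem or answer.
Oxide mass targets, per 500.0 lb glaze:
  SiO2: 50.41% × 500.0 = 252.0 lb
  SrO: 3.408% × 500.0 = 17.04 lb
  ZrO2: 11.63% × 500.0 = 58.15 lb
  Al2O3: 34.56% × 500.0 = 172.8 lb
Sums-versus-targets review on the weights just shown, at the basis given (summed amounts equal target values exact up to rounding of places):
  SiO2: 224.9·0.9949 + 86.56·0.3272 = 252.1 lb (target 252.0 lb)
  SrO: 24.35·0.6998 = 17.04 lb (target 17.04 lb)
  ZrO2: 86.56·0.6718 = 58.15 lb (target 58.15 lb)
  Al2O3: 224.9·0.003000 + 262.7·0.6552 = 172.8 lb (target 172.8 lb)
Glass-mass bookkeeping: total batch − LOI = 500.1 lb (summing oxide targets gives 500.0 lb; stated basis 500.0 lb — gaps are rounding artifacts).
Summing the batch: Σ batch = 598.5 lb; the LOI term Σ batch·LOI equals 98.45 lb; as yield: glass ÷ batch → 83.55%.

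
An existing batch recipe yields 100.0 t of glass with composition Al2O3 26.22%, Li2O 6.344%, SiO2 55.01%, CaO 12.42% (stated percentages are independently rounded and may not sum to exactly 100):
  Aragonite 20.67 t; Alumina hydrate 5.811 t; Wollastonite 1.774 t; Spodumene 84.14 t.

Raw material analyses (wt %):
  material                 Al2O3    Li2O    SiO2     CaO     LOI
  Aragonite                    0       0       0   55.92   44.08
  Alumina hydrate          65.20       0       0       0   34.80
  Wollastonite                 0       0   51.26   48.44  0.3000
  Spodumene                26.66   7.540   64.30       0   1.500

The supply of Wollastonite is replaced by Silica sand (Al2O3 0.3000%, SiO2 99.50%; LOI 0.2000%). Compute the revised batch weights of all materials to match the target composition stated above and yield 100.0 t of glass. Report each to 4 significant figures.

The working math keeps full float precision at each step — mid-chain values are shown, rounded to 4 significant digits, between the steps; exactly one rounding is applied to each reported figure; derived quantities, which include yield, LOI, the totals, four oxide percentages, net glass mass, are recomputed at full float precision, exactly as shown in the problem or the answer, from the batch weights for 100.0 t of glass.
Target oxide masses per 100.0 t glass:
  Al2O3: 26.22% × 100.0 = 26.22 t
  Li2O: 6.344% × 100.0 = 6.344 t
  SiO2: 55.01% × 100.0 = 55.01 t
  CaO: 12.42% × 100.0 = 12.42 t
Mass-balance tally per oxide with the batch weights as given, under the basis named above (delivered sums recover each target net of answer rounding effects):
  Al2O3: 5.807·0.6520 + 0.9139·0.003000 + 84.14·0.2666 = 26.22 t (target 26.22 t)
  Li2O: 84.14·0.07540 = 6.344 t (target 6.344 t)
  SiO2: 0.9139·0.9950 + 84.14·0.6430 = 55.01 t (target 55.01 t)
  CaO: 22.21·0.5592 = 12.42 t (target 12.42 t)
Glass-mass closure: batch total minus LOI = 100.0 t (the targets, summed, come to 99.99 t; versus the stated basis of 100.0 t — rounding explains the deltas).
Batch grand total — Σ batch = 113.1 t; Σ batch·LOI gives LOI loss = 13.07 t; yield: glass divided by total = 88.44%.

Revised batch per 100.0 t glass:
  Aragonite: 22.21 t
  Alumina hydrate: 5.807 t
  Silica sand: 0.9139 t
  Spodumene: 84.14 t
Total batch = 113.1 t; LOI loss = 13.07 t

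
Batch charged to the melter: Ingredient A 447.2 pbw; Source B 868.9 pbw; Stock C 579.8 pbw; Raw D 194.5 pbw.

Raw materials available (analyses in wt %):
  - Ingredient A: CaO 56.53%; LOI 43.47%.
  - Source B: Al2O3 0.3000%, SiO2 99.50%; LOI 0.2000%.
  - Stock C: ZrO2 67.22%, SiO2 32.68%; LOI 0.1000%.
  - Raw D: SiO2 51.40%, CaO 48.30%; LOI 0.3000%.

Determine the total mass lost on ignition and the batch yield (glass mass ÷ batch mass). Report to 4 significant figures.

Intermediates are shown, rounded to 4 significant digits, on the page — the working math maintains full precision in every operation; each reported figure includes exactly one rounding. The derived quantities (four oxide percentages, the totals, glass mass, the yield, LOI) are rebuilt in exact precision from the batch weights on 1893 pbw of glass, as they appear in the problem or the answer.
Ignition loss by material:
  Ingredient A: 447.2 × 0.4347 = 194.4 pbw
  Source B: 868.9 × 0.002000 = 1.738 pbw
  Stock C: 579.8 × 0.001000 = 0.5798 pbw
  Raw D: 194.5 × 0.003000 = 0.5835 pbw
Total LOI = 197.3 pbw
Glass = batch − LOI = 2090 − 197.3 = 1893 pbw

LOI loss = 197.3 pbw; glass = 1893 pbw; yield = 90.56%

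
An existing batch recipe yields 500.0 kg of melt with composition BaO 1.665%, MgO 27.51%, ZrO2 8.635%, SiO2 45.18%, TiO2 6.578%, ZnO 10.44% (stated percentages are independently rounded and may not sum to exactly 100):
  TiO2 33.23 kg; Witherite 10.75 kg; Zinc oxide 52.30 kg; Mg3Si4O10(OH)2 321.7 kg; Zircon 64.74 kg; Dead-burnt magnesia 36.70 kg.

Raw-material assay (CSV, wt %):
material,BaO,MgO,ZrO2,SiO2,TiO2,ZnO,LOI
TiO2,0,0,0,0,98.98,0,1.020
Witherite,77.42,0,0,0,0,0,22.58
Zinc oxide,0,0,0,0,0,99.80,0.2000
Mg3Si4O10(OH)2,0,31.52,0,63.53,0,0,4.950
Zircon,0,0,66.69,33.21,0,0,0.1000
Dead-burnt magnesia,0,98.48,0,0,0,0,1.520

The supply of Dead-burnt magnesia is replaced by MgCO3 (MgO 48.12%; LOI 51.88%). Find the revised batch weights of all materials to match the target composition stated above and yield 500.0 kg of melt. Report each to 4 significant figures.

Revised batch per 500.0 kg melt:
  TiO2: 33.23 kg
  Witherite: 10.75 kg
  Zinc oxide: 52.30 kg
  Mg3Si4O10(OH)2: 321.7 kg
  Zircon: 64.74 kg
  MgCO3: 75.10 kg
Total batch = 557.8 kg; LOI loss = 57.82 kg

Intermediates are shown rounded to four significant digits as written — each numeric step keeps full float precision through every step; every reported result is rounded exactly once. All derived quantities (totals, net glass mass, the yield, LOI, six oxide percentages) are carried in exact precision starting from the weights on 500.0 kg of glass precisely as stated by the question or the answer.
Target oxide masses per 500.0 kg melt:
  BaO: 1.665% × 500.0 = 8.325 kg
  MgO: 27.51% × 500.0 = 137.6 kg
  ZrO2: 8.635% × 500.0 = 43.18 kg
  SiO2: 45.18% × 500.0 = 225.9 kg
  TiO2: 6.578% × 500.0 = 32.89 kg
  ZnO: 10.44% × 500.0 = 52.20 kg
Oxide-by-oxide audit from the weights as reported, per the basis as stated (every target is met by its sum up to rounding of the answer):
  BaO: 10.75·0.7742 = 8.323 kg (target 8.325 kg)
  MgO: 321.7·0.3152 + 75.10·0.4812 = 137.5 kg (target 137.6 kg)
  ZrO2: 64.74·0.6669 = 43.18 kg (target 43.18 kg)
  SiO2: 321.7·0.6353 + 64.74·0.3321 = 225.9 kg (target 225.9 kg)
  TiO2: 33.23·0.9898 = 32.89 kg (target 32.89 kg)
  ZnO: 52.30·0.9980 = 52.20 kg (target 52.20 kg)
The glass-mass cross-check: batch Σ − ignition loss = 500.0 kg (per-oxide target masses sum to 500.0 kg; basis as stated: 500.0 kg — any gap is answer rounding).
Batch total: Σ batch = 557.8 kg; loss to ignition Σ batch·LOI = 57.82 kg; yield = glass ÷ total batch = 89.63%.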